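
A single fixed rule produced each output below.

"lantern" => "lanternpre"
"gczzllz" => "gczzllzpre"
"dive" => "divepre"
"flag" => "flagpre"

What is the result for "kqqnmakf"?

kqqnmakfpre

In each case the input is transformed by: append "pre".
So "kqqnmakf" becomes "kqqnmakfpre".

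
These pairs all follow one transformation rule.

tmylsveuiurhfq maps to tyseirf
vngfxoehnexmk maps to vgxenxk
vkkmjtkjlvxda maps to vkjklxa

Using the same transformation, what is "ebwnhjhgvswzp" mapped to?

ewhhvwp

The pattern: keep every other character starting from the first (positions 1st, 3rd, 5th, ...).
Applying that to "ebwnhjhgvswzp" gives "ewhhvwp".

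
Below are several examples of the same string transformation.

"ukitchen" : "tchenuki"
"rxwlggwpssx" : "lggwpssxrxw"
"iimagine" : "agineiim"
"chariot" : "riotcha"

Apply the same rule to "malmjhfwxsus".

mjhfwxsusmal

The pattern: move the first 3 characters to the end (rotate left by 3).
So "malmjhfwxsus" becomes "mjhfwxsusmal".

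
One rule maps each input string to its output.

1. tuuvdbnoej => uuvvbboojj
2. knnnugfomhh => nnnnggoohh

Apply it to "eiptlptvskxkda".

iittppvvkkkkaa

The rule is to keep every other character starting from the second (positions 2nd, 4th, 6th, ...), then double every character.
Doing the same to "eiptlptvskxkda": "iittppvvkkkkaa".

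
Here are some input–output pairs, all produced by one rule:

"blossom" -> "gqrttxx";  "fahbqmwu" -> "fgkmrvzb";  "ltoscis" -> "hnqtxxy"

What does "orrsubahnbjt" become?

The pattern: sort the characters into alphabetical order, then shift every letter 5 places forward in the alphabet (wrapping around).
Applying that to "orrsubahnbjt" gives "fggmostwwxyz".

fggmostwwxyz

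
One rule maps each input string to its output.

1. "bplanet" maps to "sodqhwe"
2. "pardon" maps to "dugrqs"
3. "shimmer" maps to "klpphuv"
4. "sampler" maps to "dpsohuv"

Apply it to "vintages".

lqwdjhvy

Rule — shift every letter 3 places forward in the alphabet (wrapping around), then move the first character to the end.
On "vintages": the first step gives "ylqwdjhv", and the second then gives "lqwdjhvy".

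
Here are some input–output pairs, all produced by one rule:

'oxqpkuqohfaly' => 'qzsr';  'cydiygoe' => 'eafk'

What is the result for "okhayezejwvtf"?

Rule — shift every letter 2 places forward in the alphabet (wrapping around), then keep only the first 4 characters.
Applying that to "okhayezejwvtf" gives "qmjc".

qmjc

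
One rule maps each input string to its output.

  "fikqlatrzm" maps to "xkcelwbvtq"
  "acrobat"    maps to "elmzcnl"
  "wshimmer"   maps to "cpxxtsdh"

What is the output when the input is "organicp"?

antylrcz

The rule is to shift every letter 11 places forward in the alphabet (wrapping around), then reverse the string.
On "organicp" that produces "antylrcz".
(Check on "fikqlatrzm": → "qtvbwleckx" → "xkcelwbvtq" ✓)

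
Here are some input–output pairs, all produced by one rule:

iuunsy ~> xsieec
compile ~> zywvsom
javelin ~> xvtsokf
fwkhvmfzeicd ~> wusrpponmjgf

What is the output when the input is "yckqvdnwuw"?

In each case the input is transformed by: shift every letter 10 places forward in the alphabet (wrapping around), then sort the characters into reverse alphabetical order.
Working it through for "yckqvdnwuw": intermediate "imuafnxgeg", final "xunmiggfea".

xunmiggfea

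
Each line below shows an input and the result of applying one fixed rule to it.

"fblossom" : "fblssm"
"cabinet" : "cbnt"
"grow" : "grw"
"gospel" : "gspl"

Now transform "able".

Each output is the input with this applied: remove every vowel.
"able" → "bl".

bl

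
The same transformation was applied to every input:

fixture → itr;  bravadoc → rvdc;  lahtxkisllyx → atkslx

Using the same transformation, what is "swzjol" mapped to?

Looking at the pairs, the operation is to keep every other character starting from the second (positions 2nd, 4th, 6th, ...).
Applying that to "swzjol" gives "wjl".

wjl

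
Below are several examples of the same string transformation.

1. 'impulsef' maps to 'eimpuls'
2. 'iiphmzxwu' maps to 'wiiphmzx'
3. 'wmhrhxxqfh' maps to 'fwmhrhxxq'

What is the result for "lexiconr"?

nlexico

The pattern: delete the last character, then move the last character to the front.
Starting from "lexiconr": after the first operation, "lexicon"; after the second, "nlexico".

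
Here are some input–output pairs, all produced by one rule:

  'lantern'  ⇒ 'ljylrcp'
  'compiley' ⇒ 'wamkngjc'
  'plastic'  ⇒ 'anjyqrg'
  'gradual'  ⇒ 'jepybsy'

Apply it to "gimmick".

Each output is the input with this applied: shift every letter 2 places backward in the alphabet (wrapping around), then move the last character to the front.
On "gimmick": the first step gives "egkkgai", and the second then gives "iegkkga".

iegkkga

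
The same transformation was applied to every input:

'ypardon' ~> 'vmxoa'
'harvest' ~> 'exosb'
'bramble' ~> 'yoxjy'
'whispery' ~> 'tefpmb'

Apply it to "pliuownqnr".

mifrltkn

In each case the input is transformed by: delete the last 2 characters, then shift every letter 3 places backward in the alphabet (wrapping around).
For "pliuownqnr" the result is "mifrltkn".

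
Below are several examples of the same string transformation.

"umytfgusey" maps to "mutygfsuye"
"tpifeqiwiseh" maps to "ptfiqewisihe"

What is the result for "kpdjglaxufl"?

Looking at the pairs, the operation is to swap each adjacent pair of characters (1↔2, 3↔4, ...).
So "kpdjglaxufl" becomes "pkjdlgxaful".

pkjdlgxaful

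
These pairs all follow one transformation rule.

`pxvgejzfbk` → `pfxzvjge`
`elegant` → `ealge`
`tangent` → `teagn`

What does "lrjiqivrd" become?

lvrijqi

Looking at the pairs, the operation is to delete the last 2 characters, then take characters alternately from the front and the back (1st, last, 2nd, 2nd-last, ...).
Working it through for "lrjiqivrd": intermediate "lrjiqiv", final "lvrijqi".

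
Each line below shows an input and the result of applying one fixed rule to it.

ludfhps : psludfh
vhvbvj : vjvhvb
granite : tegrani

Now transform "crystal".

In each case the input is transformed by: move the last 2 characters to the front (rotate right by 2).
So "crystal" becomes "alcryst".

alcryst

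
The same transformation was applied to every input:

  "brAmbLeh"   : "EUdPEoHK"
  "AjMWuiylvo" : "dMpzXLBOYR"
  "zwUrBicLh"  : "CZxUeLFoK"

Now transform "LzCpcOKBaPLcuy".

oCfSFrneDsoFXB

What's happening: flip the case of every letter, then shift every letter 3 places forward in the alphabet (wrapping around).
For "LzCpcOKBaPLcuy", step one produces "lZcPCokbAplCUY"; step two turns that into "oCfSFrneDsoFXB".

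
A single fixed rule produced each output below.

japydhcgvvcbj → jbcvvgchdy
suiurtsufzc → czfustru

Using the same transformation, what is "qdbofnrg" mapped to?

grnfo

The transformation: reverse the string, then delete the last 3 characters.
On "qdbofnrg": the first step gives "grnfobdq", and the second then gives "grnfo".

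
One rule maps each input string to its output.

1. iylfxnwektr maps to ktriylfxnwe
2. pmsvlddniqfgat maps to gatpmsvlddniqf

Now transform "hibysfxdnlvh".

lvhhibysfxdn

The pattern: move the last 3 characters to the front (rotate right by 3).
Doing the same to "hibysfxdnlvh": "lvhhibysfxdn".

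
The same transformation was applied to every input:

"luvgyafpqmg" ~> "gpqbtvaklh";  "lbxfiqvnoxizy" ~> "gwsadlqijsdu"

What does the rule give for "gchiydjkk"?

The transformation: delete the last character, then shift every letter 5 places backward in the alphabet (wrapping around).
"gchiydjkk" → "gchiydjk" → "bxcdtyef".
(Check on "lbxfiqvnoxizy": → "lbxfiqvnoxiz" → "gwsadlqijsdu" ✓)

bxcdtyef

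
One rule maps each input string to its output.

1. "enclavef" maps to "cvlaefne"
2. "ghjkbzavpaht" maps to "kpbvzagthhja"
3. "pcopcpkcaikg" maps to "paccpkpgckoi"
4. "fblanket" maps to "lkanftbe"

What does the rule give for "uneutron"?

erutunno

What's happening: take characters alternately from the front and the back (1st, last, 2nd, 2nd-last, ...), then swap the front and back halves of the string.
On "uneutron": the first step gives "unnoerut", and the second then gives "erutunno".
(Check on "fblanket": → "ftbelkan" → "lkanftbe" ✓)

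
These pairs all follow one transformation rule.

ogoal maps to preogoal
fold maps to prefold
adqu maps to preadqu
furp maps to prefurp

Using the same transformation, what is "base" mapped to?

Rule — prepend "pre".
On "base" that produces "prebase".

prebase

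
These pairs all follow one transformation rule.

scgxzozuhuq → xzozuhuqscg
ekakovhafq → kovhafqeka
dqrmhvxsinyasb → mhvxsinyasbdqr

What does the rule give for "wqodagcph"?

The pattern: move the first 3 characters to the end (rotate left by 3).
For "wqodagcph" the result is "dagcphwqo".

dagcphwqo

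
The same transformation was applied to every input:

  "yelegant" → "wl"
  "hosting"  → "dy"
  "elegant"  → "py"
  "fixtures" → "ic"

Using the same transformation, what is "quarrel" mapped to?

lp

Each output is the input with this applied: keep one character in every 3, starting at position 3 (positions 3rd, 6th, 9th, ...), then shift every letter 11 places forward in the alphabet (wrapping around).
"quarrel" → "lp".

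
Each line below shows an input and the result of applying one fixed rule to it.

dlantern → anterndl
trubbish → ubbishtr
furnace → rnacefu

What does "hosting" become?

stingho

Looking at the pairs, the operation is to move the first 2 characters to the end (rotate left by 2).
Applying that to "hosting" gives "stingho".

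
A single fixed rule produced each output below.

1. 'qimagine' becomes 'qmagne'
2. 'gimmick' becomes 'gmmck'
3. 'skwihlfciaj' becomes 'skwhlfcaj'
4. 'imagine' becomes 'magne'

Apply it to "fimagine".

In each case the input is transformed by: remove every "i".
"fimagine" → "fmagne".

fmagne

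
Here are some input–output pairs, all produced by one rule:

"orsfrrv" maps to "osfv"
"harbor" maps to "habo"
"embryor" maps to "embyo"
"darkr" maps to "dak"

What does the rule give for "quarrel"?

quael

Looking at the pairs, the operation is to remove every "r".
Doing the same to "quarrel": "quael".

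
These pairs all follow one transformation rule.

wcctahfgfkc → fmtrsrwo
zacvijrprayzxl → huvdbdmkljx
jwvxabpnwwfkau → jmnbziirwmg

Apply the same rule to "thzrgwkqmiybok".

Each output is the input with this applied: shift every letter 12 places forward in the alphabet (wrapping around), then delete the first 3 characters.
Applying both steps to "thzrgwkqmiybok": "ftldsiwcyuknaw", then "dsiwcyuknaw".
(Check on "wcctahfgfkc": → "ioofmtrsrwo" → "fmtrsrwo" ✓)

dsiwcyuknaw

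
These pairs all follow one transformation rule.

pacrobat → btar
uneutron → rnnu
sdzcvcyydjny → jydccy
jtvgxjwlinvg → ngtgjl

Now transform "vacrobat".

btar

What's happening: keep every other character starting from the second (positions 2nd, 4th, 6th, ...), then move the last 2 characters to the front (rotate right by 2).
Starting from "vacrobat": after the first operation, "arbt"; after the second, "btar".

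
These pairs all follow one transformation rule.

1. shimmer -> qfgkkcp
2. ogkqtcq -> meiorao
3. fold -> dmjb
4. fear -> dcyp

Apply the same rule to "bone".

zmlc

What's happening: shift every letter 2 places backward in the alphabet (wrapping around).
Doing the same to "bone": "zmlc".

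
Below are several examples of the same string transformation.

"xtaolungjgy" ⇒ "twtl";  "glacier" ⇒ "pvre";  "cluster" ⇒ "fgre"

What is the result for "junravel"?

niry

The rule is to shift every letter 13 places forward in the alphabet (wrapping around) — i.e. ROT13, then keep only the last 4 characters.
Starting from "junravel": after the first operation, "whaeniry"; after the second, "niry".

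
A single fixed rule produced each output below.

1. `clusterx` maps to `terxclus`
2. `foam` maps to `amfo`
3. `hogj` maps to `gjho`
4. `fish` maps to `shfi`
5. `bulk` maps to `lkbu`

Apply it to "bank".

nkba

In each case the input is transformed by: swap the front and back halves of the string.
Applying that to "bank" gives "nkba".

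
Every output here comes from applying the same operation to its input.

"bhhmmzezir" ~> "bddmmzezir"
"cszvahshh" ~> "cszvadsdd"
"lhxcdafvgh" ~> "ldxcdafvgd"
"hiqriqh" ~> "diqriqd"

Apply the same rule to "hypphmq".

In each case the input is transformed by: replace every "h" with "d".
Doing the same to "hypphmq": "dyppdmq".

dyppdmq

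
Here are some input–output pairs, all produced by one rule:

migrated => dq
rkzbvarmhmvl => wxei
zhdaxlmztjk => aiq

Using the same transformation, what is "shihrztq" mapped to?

fw

Each output is the input with this applied: keep one character in every 3, starting at position 3 (positions 3rd, 6th, 9th, ...), then shift every letter 3 places backward in the alphabet (wrapping around).
"shihrztq" → "iz" → "fw".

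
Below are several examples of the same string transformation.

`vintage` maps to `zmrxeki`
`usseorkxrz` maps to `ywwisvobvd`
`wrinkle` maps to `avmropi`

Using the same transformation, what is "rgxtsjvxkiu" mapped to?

The pattern: shift every letter 4 places forward in the alphabet (wrapping around).
On "rgxtsjvxkiu" that produces "vkbxwnzbomy".

vkbxwnzbomy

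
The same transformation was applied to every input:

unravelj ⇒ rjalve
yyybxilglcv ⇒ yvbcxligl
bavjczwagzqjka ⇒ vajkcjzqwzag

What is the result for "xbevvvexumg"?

egvmvuvxe

The rule is to delete the first 2 characters, then take characters alternately from the front and the back (1st, last, 2nd, 2nd-last, ...).
Applying both steps to "xbevvvexumg": "evvvexumg", then "egvmvuvxe".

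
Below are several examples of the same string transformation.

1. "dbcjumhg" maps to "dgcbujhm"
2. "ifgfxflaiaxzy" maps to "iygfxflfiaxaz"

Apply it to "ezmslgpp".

epmzlspg

Looking at the pairs, the operation is to move the last character to the front, then swap each adjacent pair of characters (1↔2, 3↔4, ...).
"ezmslgpp" → "pezmslgp" → "epmzlspg".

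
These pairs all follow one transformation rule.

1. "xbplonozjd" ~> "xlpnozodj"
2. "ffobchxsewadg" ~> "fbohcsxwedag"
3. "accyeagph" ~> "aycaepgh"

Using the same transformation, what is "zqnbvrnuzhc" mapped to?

zbnrvunhzc

Rule — swap each adjacent pair of characters (1↔2, 3↔4, ...), then delete the first character.
Working it through for "zqnbvrnuzhc": intermediate "qzbnrvunhzc", final "zbnrvunhzc".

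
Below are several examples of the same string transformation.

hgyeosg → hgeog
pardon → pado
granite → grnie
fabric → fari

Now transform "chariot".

chrit

What's happening: double every character, then keep one character in every 3, starting at position 1 (positions 1st, 4th, 7th, ...).
For "chariot" the result is "chrit".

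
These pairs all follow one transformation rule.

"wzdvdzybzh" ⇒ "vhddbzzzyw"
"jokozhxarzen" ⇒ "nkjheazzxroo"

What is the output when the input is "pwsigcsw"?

pigcwwss

Each output is the input with this applied: sort the characters into reverse alphabetical order, then swap the front and back halves of the string.
On "pwsigcsw" that produces "pigcwwss".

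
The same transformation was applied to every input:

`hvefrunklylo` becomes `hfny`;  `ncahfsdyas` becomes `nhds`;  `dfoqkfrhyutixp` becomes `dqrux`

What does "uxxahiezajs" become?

The transformation: keep one character in every 3, starting at position 1 (positions 1st, 4th, 7th, ...).
"uxxahiezajs" → "uaej".

uaej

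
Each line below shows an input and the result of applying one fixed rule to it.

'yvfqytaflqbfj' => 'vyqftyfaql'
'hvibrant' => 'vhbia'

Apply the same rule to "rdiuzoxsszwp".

The pattern: swap each adjacent pair of characters (1↔2, 3↔4, ...), then delete the last 3 characters.
Applying both steps to "rdiuzoxsszwp": "druiozsxzspw", then "druiozsxz".

druiozsxz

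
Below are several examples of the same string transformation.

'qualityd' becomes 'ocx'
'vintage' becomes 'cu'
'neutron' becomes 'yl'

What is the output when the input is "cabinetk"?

uhe

What's happening: keep one character in every 3, starting at position 2 (positions 2nd, 5th, 8th, ...), then shift every letter 6 places backward in the alphabet (wrapping around).
On "cabinetk" that produces "uhe".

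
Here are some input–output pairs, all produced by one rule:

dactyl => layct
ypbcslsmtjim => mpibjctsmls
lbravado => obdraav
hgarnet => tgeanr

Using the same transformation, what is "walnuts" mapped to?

The rule is to take characters alternately from the front and the back (1st, last, 2nd, 2nd-last, ...), then delete the first character.
"walnuts" → "wsatlun" → "satlun".

satlun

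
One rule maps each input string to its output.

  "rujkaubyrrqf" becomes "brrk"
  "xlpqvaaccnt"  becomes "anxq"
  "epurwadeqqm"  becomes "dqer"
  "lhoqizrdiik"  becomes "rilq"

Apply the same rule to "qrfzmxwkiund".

What's happening: keep one character in every 3, starting at position 1 (positions 1st, 4th, 7th, ...), then move the last 2 characters to the front (rotate right by 2).
On "qrfzmxwkiund": the first step gives "qzwu", and the second then gives "wuqz".

wuqz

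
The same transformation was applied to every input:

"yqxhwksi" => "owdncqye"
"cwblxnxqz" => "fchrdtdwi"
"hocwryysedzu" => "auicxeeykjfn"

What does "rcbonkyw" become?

cihutqex

The rule is to swap the first and last characters, then shift every letter 6 places forward in the alphabet (wrapping around).
For "rcbonkyw", step one produces "wcbonkyr"; step two turns that into "cihutqex".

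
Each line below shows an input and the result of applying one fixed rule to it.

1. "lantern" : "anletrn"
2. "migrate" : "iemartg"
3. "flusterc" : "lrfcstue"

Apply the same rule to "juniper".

urjpien

In each case the input is transformed by: swap each adjacent pair of characters (1↔2, 3↔4, ...), then take characters alternately from the front and the back (1st, last, 2nd, 2nd-last, ...).
Working it through for "juniper": intermediate "ujinepr", final "urjpien".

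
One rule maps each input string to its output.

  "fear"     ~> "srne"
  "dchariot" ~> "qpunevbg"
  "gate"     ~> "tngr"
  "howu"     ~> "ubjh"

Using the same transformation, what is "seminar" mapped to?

frzvane

The pattern: shift every letter 13 places forward in the alphabet (wrapping around) — i.e. ROT13.
On "seminar" that produces "frzvane".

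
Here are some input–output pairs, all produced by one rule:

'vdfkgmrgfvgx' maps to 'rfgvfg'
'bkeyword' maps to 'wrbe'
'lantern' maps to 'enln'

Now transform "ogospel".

ploo

In each case the input is transformed by: keep every other character starting from the first (positions 1st, 3rd, 5th, ...), then swap the front and back halves of the string.
Starting from "ogospel": after the first operation, "oopl"; after the second, "ploo".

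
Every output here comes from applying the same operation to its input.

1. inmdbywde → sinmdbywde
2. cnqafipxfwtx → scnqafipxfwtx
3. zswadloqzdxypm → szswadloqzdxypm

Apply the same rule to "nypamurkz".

snypamurkz

Rule — prepend "s".
"nypamurkz" → "snypamurkz".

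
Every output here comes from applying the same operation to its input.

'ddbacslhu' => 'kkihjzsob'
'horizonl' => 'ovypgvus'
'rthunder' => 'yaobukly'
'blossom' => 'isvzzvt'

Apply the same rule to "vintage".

cpuahnl

The pattern: shift every letter 7 places forward in the alphabet (wrapping around).
Doing the same to "vintage": "cpuahnl".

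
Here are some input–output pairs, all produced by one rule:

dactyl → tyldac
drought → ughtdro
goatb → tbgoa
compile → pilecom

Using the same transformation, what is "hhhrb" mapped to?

rbhhh

Each output is the input with this applied: move the first 3 characters to the end (rotate left by 3).
So "hhhrb" becomes "rbhhh".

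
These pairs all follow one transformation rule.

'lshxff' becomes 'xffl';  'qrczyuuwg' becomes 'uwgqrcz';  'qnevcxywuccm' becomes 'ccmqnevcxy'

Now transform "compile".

Each output is the input with this applied: move the last 3 characters to the front (rotate right by 3), then delete the last 2 characters.
"compile" → "ilecomp" → "ileco".

ileco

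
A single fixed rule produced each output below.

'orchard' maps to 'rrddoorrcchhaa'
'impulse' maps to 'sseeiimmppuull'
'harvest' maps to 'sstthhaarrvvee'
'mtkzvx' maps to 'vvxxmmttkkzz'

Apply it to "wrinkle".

What's happening: move the last 2 characters to the front (rotate right by 2), then double every character.
Working it through for "wrinkle": intermediate "lewrink", final "lleewwrriinnkk".

lleewwrriinnkk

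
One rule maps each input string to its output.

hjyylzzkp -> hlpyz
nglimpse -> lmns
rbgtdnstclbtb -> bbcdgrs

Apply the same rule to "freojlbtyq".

The transformation: keep every other character starting from the first (positions 1st, 3rd, 5th, ...), then sort the characters into alphabetical order.
Starting from "freojlbtyq": after the first operation, "fejby"; after the second, "befjy".
(Check on "nglimpse": → "nlms" → "lmns" ✓)

befjy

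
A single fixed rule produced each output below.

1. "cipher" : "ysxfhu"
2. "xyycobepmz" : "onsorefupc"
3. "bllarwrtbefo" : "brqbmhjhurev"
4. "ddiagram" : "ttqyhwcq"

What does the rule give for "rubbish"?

khrriyx

In each case the input is transformed by: shift every letter 10 places backward in the alphabet (wrapping around), then swap each adjacent pair of characters (1↔2, 3↔4, ...).
For "rubbish", step one produces "hkrryix"; step two turns that into "khrriyx".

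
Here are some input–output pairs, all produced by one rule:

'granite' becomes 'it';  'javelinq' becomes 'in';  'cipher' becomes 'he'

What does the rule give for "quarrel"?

In each case the input is transformed by: move the last 3 characters to the front (rotate right by 3), then keep only the first 2 characters.
Working it through for "quarrel": intermediate "relquar", final "re".

re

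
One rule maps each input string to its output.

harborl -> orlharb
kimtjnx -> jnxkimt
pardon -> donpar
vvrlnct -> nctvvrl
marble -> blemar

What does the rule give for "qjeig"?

eigqj

What's happening: move the last 3 characters to the front (rotate right by 3).
Doing the same to "qjeig": "eigqj".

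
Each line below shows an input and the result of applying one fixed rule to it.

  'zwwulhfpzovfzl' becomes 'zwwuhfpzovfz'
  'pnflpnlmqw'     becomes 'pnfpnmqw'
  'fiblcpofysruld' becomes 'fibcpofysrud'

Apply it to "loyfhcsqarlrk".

What's happening: remove every "l".
On "loyfhcsqarlrk" that produces "oyfhcsqarrk".

oyfhcsqarrk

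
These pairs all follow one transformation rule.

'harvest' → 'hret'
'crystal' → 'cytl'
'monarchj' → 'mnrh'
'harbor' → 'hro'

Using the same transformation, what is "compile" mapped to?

cmie

The rule is to keep every other character starting from the first (positions 1st, 3rd, 5th, ...).
Applying that to "compile" gives "cmie".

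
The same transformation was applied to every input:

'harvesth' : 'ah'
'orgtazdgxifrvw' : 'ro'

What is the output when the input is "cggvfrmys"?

The transformation: reverse the string, then keep only the last 2 characters.
For "cggvfrmys", step one produces "symrfvggc"; step two turns that into "gc".

gc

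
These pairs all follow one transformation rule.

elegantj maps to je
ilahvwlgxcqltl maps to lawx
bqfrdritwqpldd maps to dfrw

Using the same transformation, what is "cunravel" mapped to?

What's happening: move the last 3 characters to the front (rotate right by 3), then keep one character in every 3, starting at position 3 (positions 3rd, 6th, 9th, ...).
Applying both steps to "cunravel": "velcunra", then "ln".

ln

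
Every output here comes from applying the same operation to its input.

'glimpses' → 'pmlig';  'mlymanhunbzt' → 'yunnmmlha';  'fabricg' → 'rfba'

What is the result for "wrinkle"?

Rule — delete the last 3 characters, then sort the characters into reverse alphabetical order.
For "wrinkle", step one produces "wrin"; step two turns that into "wrni".
(Check on "fabricg": → "fabr" → "rfba" ✓)

wrni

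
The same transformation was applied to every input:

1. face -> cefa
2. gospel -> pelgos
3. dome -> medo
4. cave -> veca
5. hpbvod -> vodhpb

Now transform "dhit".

Looking at the pairs, the operation is to swap the front and back halves of the string.
Applying that to "dhit" gives "itdh".

itdh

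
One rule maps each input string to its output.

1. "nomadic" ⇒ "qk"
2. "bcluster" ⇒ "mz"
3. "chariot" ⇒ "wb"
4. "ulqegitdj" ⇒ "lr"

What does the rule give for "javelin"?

qv

The transformation: shift every letter 8 places forward in the alphabet (wrapping around), then keep only the last 2 characters.
Starting from "javelin": after the first operation, "ridmtqv"; after the second, "qv".
(Check on "bcluster": → "jktcabmz" → "mz" ✓)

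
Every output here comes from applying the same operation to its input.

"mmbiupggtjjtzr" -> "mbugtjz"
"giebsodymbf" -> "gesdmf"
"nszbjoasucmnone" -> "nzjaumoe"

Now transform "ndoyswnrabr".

nosnar

What's happening: keep every other character starting from the first (positions 1st, 3rd, 5th, ...).
Applying that to "ndoyswnrabr" gives "nosnar".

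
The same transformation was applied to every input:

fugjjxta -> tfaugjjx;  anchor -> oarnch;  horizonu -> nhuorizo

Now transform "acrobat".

aatcrob

Looking at the pairs, the operation is to swap the first and last characters, then move the last 2 characters to the front (rotate right by 2).
On "acrobat": the first step gives "tcrobaa", and the second then gives "aatcrob".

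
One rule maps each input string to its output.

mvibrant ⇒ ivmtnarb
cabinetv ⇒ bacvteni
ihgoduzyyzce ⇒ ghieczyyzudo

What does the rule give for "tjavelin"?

ajtnilev

The rule is to reverse the string, then move the last 3 characters to the front (rotate right by 3).
"tjavelin" → "nilevajt" → "ajtnilev".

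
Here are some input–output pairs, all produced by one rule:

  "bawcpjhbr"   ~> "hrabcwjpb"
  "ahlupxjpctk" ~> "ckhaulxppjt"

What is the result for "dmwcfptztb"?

btmdcwpfzt

Looking at the pairs, the operation is to swap each adjacent pair of characters (1↔2, 3↔4, ...), then move the last 2 characters to the front (rotate right by 2).
For "dmwcfptztb", step one produces "mdcwpfztbt"; step two turns that into "btmdcwpfzt".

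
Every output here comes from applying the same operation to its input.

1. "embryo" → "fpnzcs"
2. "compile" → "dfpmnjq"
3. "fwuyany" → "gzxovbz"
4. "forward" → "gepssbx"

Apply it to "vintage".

wfjhobu

The transformation: shift every letter 1 place forward in the alphabet (wrapping around), then take characters alternately from the front and the back (1st, last, 2nd, 2nd-last, ...).
Applying both steps to "vintage": "wjoubhf", then "wfjhobu".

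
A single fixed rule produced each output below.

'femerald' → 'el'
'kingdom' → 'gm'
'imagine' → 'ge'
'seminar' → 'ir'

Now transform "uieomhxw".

ox

The rule is to move the first character to the end, then keep one character in every 3, starting at position 3 (positions 3rd, 6th, 9th, ...).
On "uieomhxw": the first step gives "ieomhxwu", and the second then gives "ox".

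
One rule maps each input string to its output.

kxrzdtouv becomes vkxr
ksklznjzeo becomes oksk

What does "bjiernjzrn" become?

The transformation: move the last character to the front, then keep only the first 4 characters.
Doing the same to "bjiernjzrn": "nbji".

nbji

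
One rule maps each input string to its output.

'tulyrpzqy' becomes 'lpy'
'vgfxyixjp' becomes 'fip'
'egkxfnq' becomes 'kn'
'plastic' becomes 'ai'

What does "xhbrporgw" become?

In each case the input is transformed by: keep one character in every 3, starting at position 3 (positions 3rd, 6th, 9th, ...).
Applying that to "xhbrporgw" gives "bow".

bow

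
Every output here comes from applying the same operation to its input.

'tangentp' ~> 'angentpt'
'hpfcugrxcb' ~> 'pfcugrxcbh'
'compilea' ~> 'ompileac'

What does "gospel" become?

Looking at the pairs, the operation is to move the first character to the end.
On "gospel" that produces "ospelg".

ospelg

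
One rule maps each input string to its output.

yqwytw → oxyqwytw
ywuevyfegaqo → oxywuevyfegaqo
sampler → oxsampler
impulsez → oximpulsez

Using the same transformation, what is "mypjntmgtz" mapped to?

oxmypjntmgtz

The rule is to prepend "ox".
Doing the same to "mypjntmgtz": "oxmypjntmgtz".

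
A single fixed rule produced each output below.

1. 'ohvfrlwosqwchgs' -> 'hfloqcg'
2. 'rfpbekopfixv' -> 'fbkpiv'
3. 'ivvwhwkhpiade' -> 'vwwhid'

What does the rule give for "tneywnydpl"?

nyndl

What's happening: keep every other character starting from the second (positions 2nd, 4th, 6th, ...).
For "tneywnydpl" the result is "nyndl".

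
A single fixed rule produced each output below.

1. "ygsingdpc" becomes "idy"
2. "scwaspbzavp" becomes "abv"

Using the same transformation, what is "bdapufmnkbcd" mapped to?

pmbb

Each output is the input with this applied: move the first character to the end, then keep one character in every 3, starting at position 3 (positions 3rd, 6th, 9th, ...).
"bdapufmnkbcd" → "pmbb".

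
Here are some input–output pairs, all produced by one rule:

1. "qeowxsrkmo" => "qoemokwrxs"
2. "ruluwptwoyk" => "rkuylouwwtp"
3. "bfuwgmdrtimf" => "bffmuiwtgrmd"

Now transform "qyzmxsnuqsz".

qzyszqmuxns

Each output is the input with this applied: take characters alternately from the front and the back (1st, last, 2nd, 2nd-last, ...).
On "qyzmxsnuqsz" that produces "qzyszqmuxns".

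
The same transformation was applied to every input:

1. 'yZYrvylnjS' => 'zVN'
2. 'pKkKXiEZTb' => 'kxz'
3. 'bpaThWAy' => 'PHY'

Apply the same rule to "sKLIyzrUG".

What's happening: flip the case of every letter, then keep one character in every 3, starting at position 2 (positions 2nd, 5th, 8th, ...).
Applying that to "sKLIyzrUG" gives "kYu".
(Check on "bpaThWAy": → "BPAtHwaY" → "PHY" ✓)

kYu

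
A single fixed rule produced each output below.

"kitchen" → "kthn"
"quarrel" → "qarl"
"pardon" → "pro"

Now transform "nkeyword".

newr

The pattern: keep every other character starting from the first (positions 1st, 3rd, 5th, ...).
On "nkeyword" that produces "newr".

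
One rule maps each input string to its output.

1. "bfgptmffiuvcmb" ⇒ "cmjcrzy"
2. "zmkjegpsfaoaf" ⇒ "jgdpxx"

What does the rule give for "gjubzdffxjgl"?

gyacgi

Looking at the pairs, the operation is to shift every letter 3 places backward in the alphabet (wrapping around), then keep every other character starting from the second (positions 2nd, 4th, 6th, ...).
For "gjubzdffxjgl", step one produces "dgrywaccugdi"; step two turns that into "gyacgi".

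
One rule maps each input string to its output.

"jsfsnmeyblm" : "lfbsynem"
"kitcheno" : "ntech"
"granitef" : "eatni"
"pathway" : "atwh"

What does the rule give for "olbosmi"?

The transformation: take characters alternately from the front and the back (1st, last, 2nd, 2nd-last, ...), then delete the first 3 characters.
Applying both steps to "olbosmi": "oilmbso", then "mbso".

mbso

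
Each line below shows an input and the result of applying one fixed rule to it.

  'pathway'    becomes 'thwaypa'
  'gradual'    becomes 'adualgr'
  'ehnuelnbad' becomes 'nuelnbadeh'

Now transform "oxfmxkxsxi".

fmxkxsxiox

The transformation: move the first 2 characters to the end (rotate left by 2).
On "oxfmxkxsxi" that produces "fmxkxsxiox".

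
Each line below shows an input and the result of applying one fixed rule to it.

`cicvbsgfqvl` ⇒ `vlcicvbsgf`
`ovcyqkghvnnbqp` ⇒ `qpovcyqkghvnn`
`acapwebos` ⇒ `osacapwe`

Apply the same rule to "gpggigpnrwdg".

dggpggigpnr

The rule is to move the last 3 characters to the front (rotate right by 3), then delete the first character.
For "gpggigpnrwdg", step one produces "wdggpggigpnr"; step two turns that into "dggpggigpnr".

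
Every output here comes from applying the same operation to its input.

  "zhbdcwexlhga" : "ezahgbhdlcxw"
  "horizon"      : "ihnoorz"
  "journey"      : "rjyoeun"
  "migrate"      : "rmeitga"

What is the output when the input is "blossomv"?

Rule — take characters alternately from the front and the back (1st, last, 2nd, 2nd-last, ...), then move the last character to the front.
For "blossomv", step one produces "bvlmooss"; step two turns that into "sbvlmoos".

sbvlmoos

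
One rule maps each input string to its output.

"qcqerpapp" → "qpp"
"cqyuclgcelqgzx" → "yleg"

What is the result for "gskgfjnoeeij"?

Each output is the input with this applied: keep one character in every 3, starting at position 3 (positions 3rd, 6th, 9th, ...).
So "gskgfjnoeeij" becomes "kjej".

kjej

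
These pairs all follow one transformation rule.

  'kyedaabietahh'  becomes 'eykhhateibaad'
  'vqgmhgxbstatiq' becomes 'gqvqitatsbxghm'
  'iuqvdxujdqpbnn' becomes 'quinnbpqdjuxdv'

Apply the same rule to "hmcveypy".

cmhypyev

Rule — reverse the string, then move the last 3 characters to the front (rotate right by 3).
"hmcveypy" → "ypyevcmh" → "cmhypyev".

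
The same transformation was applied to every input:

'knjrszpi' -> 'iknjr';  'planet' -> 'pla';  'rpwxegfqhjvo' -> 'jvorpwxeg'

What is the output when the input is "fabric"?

fab

Rule — swap the front and back halves of the string, then delete the first 3 characters.
Starting from "fabric": after the first operation, "ricfab"; after the second, "fab".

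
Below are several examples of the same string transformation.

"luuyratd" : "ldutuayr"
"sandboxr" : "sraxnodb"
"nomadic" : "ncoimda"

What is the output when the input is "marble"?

mealrb

The rule is to take characters alternately from the front and the back (1st, last, 2nd, 2nd-last, ...).
For "marble" the result is "mealrb".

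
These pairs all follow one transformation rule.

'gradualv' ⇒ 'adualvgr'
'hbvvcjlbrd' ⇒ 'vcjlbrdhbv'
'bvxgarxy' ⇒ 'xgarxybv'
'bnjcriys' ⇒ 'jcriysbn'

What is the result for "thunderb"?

underbth

Each output is the input with this applied: swap the front and back halves of the string, then move the last 2 characters to the front (rotate right by 2).
For "thunderb" the result is "underbth".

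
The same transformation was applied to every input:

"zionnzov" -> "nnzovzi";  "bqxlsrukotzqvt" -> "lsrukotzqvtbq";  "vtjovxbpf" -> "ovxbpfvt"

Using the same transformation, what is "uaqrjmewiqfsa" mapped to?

What's happening: move the first 3 characters to the end (rotate left by 3), then delete the last character.
Applying both steps to "uaqrjmewiqfsa": "rjmewiqfsauaq", then "rjmewiqfsaua".

rjmewiqfsaua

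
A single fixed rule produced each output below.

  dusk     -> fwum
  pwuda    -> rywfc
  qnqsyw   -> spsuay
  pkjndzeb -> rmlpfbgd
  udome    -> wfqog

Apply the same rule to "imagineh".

Each output is the input with this applied: shift every letter 2 places forward in the alphabet (wrapping around).
For "imagineh" the result is "kocikpgj".

kocikpgj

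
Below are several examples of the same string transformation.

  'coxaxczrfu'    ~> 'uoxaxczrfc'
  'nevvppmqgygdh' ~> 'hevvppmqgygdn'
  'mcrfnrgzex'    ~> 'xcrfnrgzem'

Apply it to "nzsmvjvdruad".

dzsmvjvdruan

Each output is the input with this applied: swap the first and last characters.
On "nzsmvjvdruad" that produces "dzsmvjvdruan".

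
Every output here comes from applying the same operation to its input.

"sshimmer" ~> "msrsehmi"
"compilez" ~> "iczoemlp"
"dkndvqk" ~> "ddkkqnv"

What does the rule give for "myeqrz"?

qmzyre

What's happening: take characters alternately from the front and the back (1st, last, 2nd, 2nd-last, ...), then move the last character to the front.
Applying both steps to "myeqrz": "mzyreq", then "qmzyre".
(Check on "compilez": → "czoemlpi" → "iczoemlp" ✓)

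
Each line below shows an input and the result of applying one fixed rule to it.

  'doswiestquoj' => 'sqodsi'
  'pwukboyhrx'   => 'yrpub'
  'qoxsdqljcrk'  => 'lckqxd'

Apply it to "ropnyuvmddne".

The rule is to keep every other character starting from the first (positions 1st, 3rd, 5th, ...), then move the first 3 characters to the end (rotate left by 3).
Starting from "ropnyuvmddne": after the first operation, "rpyvdn"; after the second, "vdnrpy".

vdnrpy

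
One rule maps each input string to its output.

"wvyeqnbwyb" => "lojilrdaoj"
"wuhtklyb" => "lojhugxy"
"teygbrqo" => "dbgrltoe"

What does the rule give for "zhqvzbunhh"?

uumudimoha

Looking at the pairs, the operation is to move the last 2 characters to the front (rotate right by 2), then shift every letter 13 places forward in the alphabet (wrapping around) — i.e. ROT13.
Applying both steps to "zhqvzbunhh": "hhzhqvzbun", then "uumudimoha".
(Check on "teygbrqo": → "qoteygbr" → "dbgrltoe" ✓)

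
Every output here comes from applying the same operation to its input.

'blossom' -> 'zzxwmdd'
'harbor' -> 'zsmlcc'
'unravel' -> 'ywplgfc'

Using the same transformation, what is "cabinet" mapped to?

ytpnmle

Looking at the pairs, the operation is to shift every letter 11 places forward in the alphabet (wrapping around), then sort the characters into reverse alphabetical order.
Working it through for "cabinet": intermediate "nlmtype", final "ytpnmle".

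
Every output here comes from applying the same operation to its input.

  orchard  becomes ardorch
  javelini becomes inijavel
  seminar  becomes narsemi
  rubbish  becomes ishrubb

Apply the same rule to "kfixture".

Rule — move the last 3 characters to the front (rotate right by 3).
On "kfixture" that produces "urekfixt".

urekfixt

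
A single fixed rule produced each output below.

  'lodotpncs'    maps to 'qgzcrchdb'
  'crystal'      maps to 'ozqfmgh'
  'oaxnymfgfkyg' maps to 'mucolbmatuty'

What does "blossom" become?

capzcgg

The pattern: shift every letter 12 places backward in the alphabet (wrapping around), then move the last 2 characters to the front (rotate right by 2).
So "blossom" becomes "capzcgg".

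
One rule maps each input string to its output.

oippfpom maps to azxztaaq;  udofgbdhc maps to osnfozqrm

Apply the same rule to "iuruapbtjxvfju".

What's happening: shift every letter 11 places forward in the alphabet (wrapping around), then move the last 3 characters to the front (rotate right by 3).
On "iuruapbtjxvfju" that produces "quftfcflameuig".

quftfcflameuig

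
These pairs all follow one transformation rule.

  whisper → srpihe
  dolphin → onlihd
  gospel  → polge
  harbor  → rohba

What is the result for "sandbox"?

sondba

Each output is the input with this applied: sort the characters into reverse alphabetical order, then delete the first character.
Doing the same to "sandbox": "sondba".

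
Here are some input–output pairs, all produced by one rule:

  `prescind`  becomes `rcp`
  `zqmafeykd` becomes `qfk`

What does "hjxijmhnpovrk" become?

The pattern: swap the first and last characters, then keep one character in every 3, starting at position 2 (positions 2nd, 5th, 8th, ...).
On "hjxijmhnpovrk" that produces "jjnv".

jjnv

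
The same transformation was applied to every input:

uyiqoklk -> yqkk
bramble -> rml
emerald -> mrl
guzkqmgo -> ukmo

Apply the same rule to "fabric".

arc

Looking at the pairs, the operation is to keep every other character starting from the second (positions 2nd, 4th, 6th, ...).
Applying that to "fabric" gives "arc".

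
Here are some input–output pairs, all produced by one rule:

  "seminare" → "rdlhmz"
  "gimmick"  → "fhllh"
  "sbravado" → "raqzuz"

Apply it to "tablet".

szak

The rule is to shift every letter 1 place backward in the alphabet (wrapping around), then delete the last 2 characters.
For "tablet", step one produces "szakds"; step two turns that into "szak".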